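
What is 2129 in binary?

Using repeated division by 2:
2129 ÷ 2 = 1064 remainder 1
1064 ÷ 2 = 532 remainder 0
532 ÷ 2 = 266 remainder 0
266 ÷ 2 = 133 remainder 0
133 ÷ 2 = 66 remainder 1
66 ÷ 2 = 33 remainder 0
33 ÷ 2 = 16 remainder 1
16 ÷ 2 = 8 remainder 0
8 ÷ 2 = 4 remainder 0
4 ÷ 2 = 2 remainder 0
2 ÷ 2 = 1 remainder 0
1 ÷ 2 = 0 remainder 1
Reading remainders bottom to top: 100001010001



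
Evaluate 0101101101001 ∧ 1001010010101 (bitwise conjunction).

AND: 1 only when both bits are 1
  0101101101001
& 1001010010101
---------------
  0001000000001
Decimal: 2921 & 4757 = 513



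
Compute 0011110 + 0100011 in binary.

Add column by column from the right: bit + bit + carry-in; write the sum mod 2, carry 1 when the sum is 2 or 3.
carry:  1111100
        0011110
+       0100011
---------------
       01000001
(the carry out of the leftmost column, 0, becomes the leading bit)
Decimal check:
  0011110 = 16 + 8 + 4 + 2 = 30
  0100011 = 32 + 2 + 1 = 35
  30 + 35 = 65, and 01000001 = 64 + 1 = 65 ✓



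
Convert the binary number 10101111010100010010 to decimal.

Sum of powers of 2 for each 1-bit:
2^1 + 2^4 + 2^8 + 2^10 + 2^12 + 2^13 + 2^14 + 2^15 + 2^17 + 2^19
= 2 + 16 + 256 + 1024 + 4096 + 8192 + 16384 + 32768 + 131072 + 524288
= 718098



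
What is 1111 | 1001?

OR: 1 when either bit is 1
  1111
| 1001
------
  1111
Decimal: 15 | 9 = 15



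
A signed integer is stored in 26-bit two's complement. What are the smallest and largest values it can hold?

For 26-bit two's complement:
Minimum: -2^25 = -33554432
Maximum: 2^25 - 1 = 33554431



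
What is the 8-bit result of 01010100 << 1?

Original: 01010100 (decimal 84)
Shift left by 1 position
Append 1 zero on the right
Result: 10101000 (decimal 168)
Equivalent: 84 << 1 = 84 × 2^1 = 168



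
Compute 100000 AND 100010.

AND: 1 only when both bits are 1
  100000
& 100010
--------
  100000
Decimal: 32 & 34 = 32



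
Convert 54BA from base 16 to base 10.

Expand by place value (powers of 16):
Digit values: B = 11, A = 10
54BA = 5 × 16^3 + 4 × 16^2 + 11 × 16^1 + 10 × 16^0
= 5 × 4096 + 4 × 256 + 11 × 16 + 10 × 1
= 20480 + 1024 + 176 + 10
= 21690



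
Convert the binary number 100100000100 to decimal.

Sum of powers of 2 for each 1-bit:
2^2 + 2^8 + 2^11
= 4 + 256 + 2048
= 2308



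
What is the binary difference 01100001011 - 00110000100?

Method 1 - Direct subtraction (column by column from the right: bit − bit − borrow-in; if negative, add 2 and borrow 1 from the next column):
borrow: 01100001000
        01100001011
-       00110000100
-------------------
        00110000111

Method 2 - Add two's complement:
Two's complement of 00110000100: invert → 11001111011, add 1 → 11001111100
  01100001011
+ 11001111100
-------------
 100110000111  (end carry out of the top bit = 1)
Discarding the end carry: 00110000111
Decimal check:
  01100001011 = 512 + 256 + 8 + 2 + 1 = 779
  00110000100 = 256 + 128 + 4 = 388
  779 - 388 = 391, and 00110000111 = 256 + 128 + 4 + 2 + 1 = 391 ✓



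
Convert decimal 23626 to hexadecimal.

Using repeated division by 16 (digits 10–15 are A–F):
23626 ÷ 16 = 1476 remainder 10 (A)
1476 ÷ 16 = 92 remainder 4
92 ÷ 16 = 5 remainder 12 (C)
5 ÷ 16 = 0 remainder 5
Reading remainders bottom to top: 5C4A



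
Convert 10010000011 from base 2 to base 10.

Sum of powers of 2 for each 1-bit:
2^0 + 2^1 + 2^7 + 2^10
= 1 + 2 + 128 + 1024
= 1155



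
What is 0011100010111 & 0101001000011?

AND: 1 only when both bits are 1
  0011100010111
& 0101001000011
---------------
  0001000000011
Decimal: 1815 & 2627 = 515



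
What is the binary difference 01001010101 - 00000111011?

Method 1 - Direct subtraction (column by column from the right: bit − bit − borrow-in; if negative, add 2 and borrow 1 from the next column):
borrow: 00001110100
        01001010101
-       00000111011
-------------------
        01000011010

Method 2 - Add two's complement:
Two's complement of 00000111011: invert → 11111000100, add 1 → 11111000101
  01001010101
+ 11111000101
-------------
 101000011010  (end carry out of the top bit = 1)
Discarding the end carry: 01000011010
Decimal check:
  01001010101 = 512 + 64 + 16 + 4 + 1 = 597
  00000111011 = 32 + 16 + 8 + 2 + 1 = 59
  597 - 59 = 538, and 01000011010 = 512 + 16 + 8 + 2 = 538 ✓



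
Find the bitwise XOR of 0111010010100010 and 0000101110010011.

XOR: 1 when bits differ
  0111010010100010
^ 0000101110010011
------------------
  0111111100110001
Decimal: 29858 ^ 2963 = 32561



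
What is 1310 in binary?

Using repeated division by 2:
1310 ÷ 2 = 655 remainder 0
655 ÷ 2 = 327 remainder 1
327 ÷ 2 = 163 remainder 1
163 ÷ 2 = 81 remainder 1
81 ÷ 2 = 40 remainder 1
40 ÷ 2 = 20 remainder 0
20 ÷ 2 = 10 remainder 0
10 ÷ 2 = 5 remainder 0
5 ÷ 2 = 2 remainder 1
2 ÷ 2 = 1 remainder 0
1 ÷ 2 = 0 remainder 1
Reading remainders bottom to top: 10100011110



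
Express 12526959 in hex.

Using repeated division by 16 (digits 10–15 are A–F):
12526959 ÷ 16 = 782934 remainder 15 (F)
782934 ÷ 16 = 48933 remainder 6
48933 ÷ 16 = 3058 remainder 5
3058 ÷ 16 = 191 remainder 2
191 ÷ 16 = 11 remainder 15 (F)
11 ÷ 16 = 0 remainder 11 (B)
Reading remainders bottom to top: BF256F



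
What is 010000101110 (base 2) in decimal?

Sum of powers of 2 for each 1-bit:
2^1 + 2^2 + 2^3 + 2^5 + 2^10
= 2 + 4 + 8 + 32 + 1024
= 1070



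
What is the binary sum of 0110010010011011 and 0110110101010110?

Add column by column from the right: bit + bit + carry-in; write the sum mod 2, carry 1 when the sum is 2 or 3.
carry:  1101100000111100
        0110010010011011
+       0110110101010110
------------------------
       01101000111110001
(the carry out of the leftmost column, 0, becomes the leading bit)
Decimal check:
  0110010010011011 = 16384 + 8192 + 1024 + 128 + 16 + 8 + 2 + 1 = 25755
  0110110101010110 = 16384 + 8192 + 2048 + 1024 + 256 + 64 + 16 + 4 + 2 = 27990
  25755 + 27990 = 53745, and 01101000111110001 = 32768 + 16384 + 4096 + 256 + 128 + 64 + 32 + 16 + 1 = 53745 ✓



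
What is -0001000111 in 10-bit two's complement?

Original: 0001000111
Step 1 - Invert all bits: 1110111000
Step 2 - Add 1: 1110111001
Verification: 0001000111 + 1110111001 = 10000000000; discarding the end carry (carry out of the top bit) leaves the 10-bit value 0000000000, as required for x + (-x)



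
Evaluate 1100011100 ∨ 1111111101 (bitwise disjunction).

OR: 1 when either bit is 1
  1100011100
| 1111111101
------------
  1111111101
Decimal: 796 | 1021 = 1021



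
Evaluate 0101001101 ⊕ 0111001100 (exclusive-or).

XOR: 1 when bits differ
  0101001101
^ 0111001100
------------
  0010000001
Decimal: 333 ^ 460 = 129



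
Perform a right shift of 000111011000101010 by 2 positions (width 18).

Original: 000111011000101010 (decimal 30250)
Shift right by 2 positions
Drop the 2 low bits; fill with zeros on the left
Result: 000001110110001010 (decimal 7562)
Equivalent: 30250 >> 2 = 30250 ÷ 2^2 = 7562



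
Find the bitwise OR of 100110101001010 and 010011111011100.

OR: 1 when either bit is 1
  100110101001010
| 010011111011100
-----------------
  110111111011110
Decimal: 19786 | 10204 = 28638



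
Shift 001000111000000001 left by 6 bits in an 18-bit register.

Original: 001000111000000001 (decimal 36353)
Shift left by 6 positions
Append 6 zeros on the right and drop the 6 high bits that overflow the 18-bit width
Result: 111000000001000000 (decimal 229440)
Equivalent: 36353 << 6 = 36353 × 2^6 = 2326592, truncated to 18 bits = 229440



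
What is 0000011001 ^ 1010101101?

XOR: 1 when bits differ
  0000011001
^ 1010101101
------------
  1010110100
Decimal: 25 ^ 685 = 692



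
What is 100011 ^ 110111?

XOR: 1 when bits differ
  100011
^ 110111
--------
  010100
Decimal: 35 ^ 55 = 20



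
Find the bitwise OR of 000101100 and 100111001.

OR: 1 when either bit is 1
  000101100
| 100111001
-----------
  100111101
Decimal: 44 | 313 = 317



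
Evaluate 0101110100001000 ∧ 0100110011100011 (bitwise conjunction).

AND: 1 only when both bits are 1
  0101110100001000
& 0100110011100011
------------------
  0100110000000000
Decimal: 23816 & 19683 = 19456



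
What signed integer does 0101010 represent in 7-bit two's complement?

Binary: 0101010
Sign bit: 0 (non-negative)
Read directly as an unsigned value:
0101010 = 32 + 8 + 2 = 42
Value: 42



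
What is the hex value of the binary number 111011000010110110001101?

Group into 4-bit nibbles from right:
  1110 = E
  1100 = C
  0010 = 2
  1101 = D
  1000 = 8
  1101 = D
Result: EC2D8D



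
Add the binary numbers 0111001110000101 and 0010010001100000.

Add column by column from the right: bit + bit + carry-in; write the sum mod 2, carry 1 when the sum is 2 or 3.
carry:  1100000000000000
        0111001110000101
+       0010010001100000
------------------------
       01001011111100101
(the carry out of the leftmost column, 0, becomes the leading bit)
Decimal check:
  0111001110000101 = 16384 + 8192 + 4096 + 512 + 256 + 128 + 4 + 1 = 29573
  0010010001100000 = 8192 + 1024 + 64 + 32 = 9312
  29573 + 9312 = 38885, and 01001011111100101 = 32768 + 4096 + 1024 + 512 + 256 + 128 + 64 + 32 + 4 + 1 = 38885 ✓



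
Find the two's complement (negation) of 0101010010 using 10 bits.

Original: 0101010010
Step 1 - Invert all bits: 1010101101
Step 2 - Add 1: 1010101110
Verification: 0101010010 + 1010101110 = 10000000000; discarding the end carry (carry out of the top bit) leaves the 10-bit value 0000000000, as required for x + (-x)



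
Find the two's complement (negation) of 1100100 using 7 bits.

Original (sign bit 1, negative): 1100100
Step 1 - Invert all bits: 0011011
Step 2 - Add 1: 0011100
Verification: 1100100 + 0011100 = 10000000; discarding the end carry (carry out of the top bit) leaves the 7-bit value 0000000, as required for x + (-x)



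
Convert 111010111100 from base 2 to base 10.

Sum of powers of 2 for each 1-bit:
2^2 + 2^3 + 2^4 + 2^5 + 2^7 + 2^9 + 2^10 + 2^11
= 4 + 8 + 16 + 32 + 128 + 512 + 1024 + 2048
= 3772



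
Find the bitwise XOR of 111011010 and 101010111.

XOR: 1 when bits differ
  111011010
^ 101010111
-----------
  010001101
Decimal: 474 ^ 343 = 141



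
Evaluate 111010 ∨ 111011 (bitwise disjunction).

OR: 1 when either bit is 1
  111010
| 111011
--------
  111011
Decimal: 58 | 59 = 59



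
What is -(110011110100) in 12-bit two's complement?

Original (sign bit 1, negative): 110011110100
Step 1 - Invert all bits: 001100001011
Step 2 - Add 1: 001100001100
Verification: 110011110100 + 001100001100 = 1000000000000; discarding the end carry (carry out of the top bit) leaves the 12-bit value 000000000000, as required for x + (-x)



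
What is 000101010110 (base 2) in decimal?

Sum of powers of 2 for each 1-bit:
2^1 + 2^2 + 2^4 + 2^6 + 2^8
= 2 + 4 + 16 + 64 + 256
= 342



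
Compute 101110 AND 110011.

AND: 1 only when both bits are 1
  101110
& 110011
--------
  100010
Decimal: 46 & 51 = 34



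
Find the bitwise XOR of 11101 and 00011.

XOR: 1 when bits differ
  11101
^ 00011
-------
  11110
Decimal: 29 ^ 3 = 30



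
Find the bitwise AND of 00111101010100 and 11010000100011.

AND: 1 only when both bits are 1
  00111101010100
& 11010000100011
----------------
  00010000000000
Decimal: 3924 & 13347 = 1024



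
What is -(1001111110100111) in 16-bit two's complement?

Original (sign bit 1, negative): 1001111110100111
Step 1 - Invert all bits: 0110000001011000
Step 2 - Add 1: 0110000001011001
Verification: 1001111110100111 + 0110000001011001 = 10000000000000000; discarding the end carry (carry out of the top bit) leaves the 16-bit value 0000000000000000, as required for x + (-x)



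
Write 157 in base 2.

Using repeated division by 2:
157 ÷ 2 = 78 remainder 1
78 ÷ 2 = 39 remainder 0
39 ÷ 2 = 19 remainder 1
19 ÷ 2 = 9 remainder 1
9 ÷ 2 = 4 remainder 1
4 ÷ 2 = 2 remainder 0
2 ÷ 2 = 1 remainder 0
1 ÷ 2 = 0 remainder 1
Reading remainders bottom to top: 10011101



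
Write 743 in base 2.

Using repeated division by 2:
743 ÷ 2 = 371 remainder 1
371 ÷ 2 = 185 remainder 1
185 ÷ 2 = 92 remainder 1
92 ÷ 2 = 46 remainder 0
46 ÷ 2 = 23 remainder 0
23 ÷ 2 = 11 remainder 1
11 ÷ 2 = 5 remainder 1
5 ÷ 2 = 2 remainder 1
2 ÷ 2 = 1 remainder 0
1 ÷ 2 = 0 remainder 1
Reading remainders bottom to top: 1011100111



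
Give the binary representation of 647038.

Using repeated division by 2:
647038 ÷ 2 = 323519 remainder 0
323519 ÷ 2 = 161759 remainder 1
161759 ÷ 2 = 80879 remainder 1
80879 ÷ 2 = 40439 remainder 1
40439 ÷ 2 = 20219 remainder 1
20219 ÷ 2 = 10109 remainder 1
10109 ÷ 2 = 5054 remainder 1
5054 ÷ 2 = 2527 remainder 0
2527 ÷ 2 = 1263 remainder 1
1263 ÷ 2 = 631 remainder 1
631 ÷ 2 = 315 remainder 1
315 ÷ 2 = 157 remainder 1
157 ÷ 2 = 78 remainder 1
78 ÷ 2 = 39 remainder 0
39 ÷ 2 = 19 remainder 1
19 ÷ 2 = 9 remainder 1
9 ÷ 2 = 4 remainder 1
4 ÷ 2 = 2 remainder 0
2 ÷ 2 = 1 remainder 0
1 ÷ 2 = 0 remainder 1
Reading remainders bottom to top: 10011101111101111110



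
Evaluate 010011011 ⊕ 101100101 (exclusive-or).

XOR: 1 when bits differ
  010011011
^ 101100101
-----------
  111111110
Decimal: 155 ^ 357 = 510



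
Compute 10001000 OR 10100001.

OR: 1 when either bit is 1
  10001000
| 10100001
----------
  10101001
Decimal: 136 | 161 = 169



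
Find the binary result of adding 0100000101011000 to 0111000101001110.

Add column by column from the right: bit + bit + carry-in; write the sum mod 2, carry 1 when the sum is 2 or 3.
carry:  1000001010110000
        0100000101011000
+       0111000101001110
------------------------
       01011001010100110
(the carry out of the leftmost column, 0, becomes the leading bit)
Decimal check:
  0100000101011000 = 16384 + 256 + 64 + 16 + 8 = 16728
  0111000101001110 = 16384 + 8192 + 4096 + 256 + 64 + 8 + 4 + 2 = 29006
  16728 + 29006 = 45734, and 01011001010100110 = 32768 + 8192 + 4096 + 512 + 128 + 32 + 4 + 2 = 45734 ✓



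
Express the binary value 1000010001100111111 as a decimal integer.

Sum of powers of 2 for each 1-bit:
2^0 + 2^1 + 2^2 + 2^3 + 2^4 + 2^5 + 2^8 + 2^9 + 2^13 + 2^18
= 1 + 2 + 4 + 8 + 16 + 32 + 256 + 512 + 8192 + 262144
= 271167



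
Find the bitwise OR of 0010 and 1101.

OR: 1 when either bit is 1
  0010
| 1101
------
  1111
Decimal: 2 | 13 = 15



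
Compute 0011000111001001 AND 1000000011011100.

AND: 1 only when both bits are 1
  0011000111001001
& 1000000011011100
------------------
  0000000011001000
Decimal: 12745 & 32988 = 200



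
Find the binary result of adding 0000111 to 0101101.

Add column by column from the right: bit + bit + carry-in; write the sum mod 2, carry 1 when the sum is 2 or 3.
carry:  0011110
        0000111
+       0101101
---------------
       00110100
(the carry out of the leftmost column, 0, becomes the leading bit)
Decimal check:
  0000111 = 4 + 2 + 1 = 7
  0101101 = 32 + 8 + 4 + 1 = 45
  7 + 45 = 52, and 00110100 = 32 + 16 + 4 = 52 ✓



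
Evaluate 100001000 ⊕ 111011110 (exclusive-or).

XOR: 1 when bits differ
  100001000
^ 111011110
-----------
  011010110
Decimal: 264 ^ 478 = 214



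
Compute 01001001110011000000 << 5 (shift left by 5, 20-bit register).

Original: 01001001110011000000 (decimal 302272)
Shift left by 5 positions
Append 5 zeros on the right and drop the 5 high bits that overflow the 20-bit width
Result: 00111001100000000000 (decimal 235520)
Equivalent: 302272 << 5 = 302272 × 2^5 = 9672704, truncated to 20 bits = 235520



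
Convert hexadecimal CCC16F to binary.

Convert each hex digit to 4 bits:
  C = 1100
  C = 1100
  C = 1100
  1 = 0001
  6 = 0110
  F = 1111
Concatenate: 110011001100000101101111



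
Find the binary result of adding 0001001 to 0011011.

Add column by column from the right: bit + bit + carry-in; write the sum mod 2, carry 1 when the sum is 2 or 3.
carry:  0110110
        0001001
+       0011011
---------------
       00100100
(the carry out of the leftmost column, 0, becomes the leading bit)
Decimal check:
  0001001 = 8 + 1 = 9
  0011011 = 16 + 8 + 2 + 1 = 27
  9 + 27 = 36, and 00100100 = 32 + 4 = 36 ✓



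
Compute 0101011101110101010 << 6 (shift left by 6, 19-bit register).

Original: 0101011101110101010 (decimal 179114)
Shift left by 6 positions
Append 6 zeros on the right and drop the 6 high bits that overflow the 19-bit width
Result: 1101110101010000000 (decimal 453248)
Equivalent: 179114 << 6 = 179114 × 2^6 = 11463296, truncated to 19 bits = 453248



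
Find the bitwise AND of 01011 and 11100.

AND: 1 only when both bits are 1
  01011
& 11100
-------
  01000
Decimal: 11 & 28 = 8



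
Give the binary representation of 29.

Using repeated division by 2:
29 ÷ 2 = 14 remainder 1
14 ÷ 2 = 7 remainder 0
7 ÷ 2 = 3 remainder 1
3 ÷ 2 = 1 remainder 1
1 ÷ 2 = 0 remainder 1
Reading remainders bottom to top: 11101



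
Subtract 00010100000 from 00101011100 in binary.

Method 1 - Direct subtraction (column by column from the right: bit − bit − borrow-in; if negative, add 2 and borrow 1 from the next column):
borrow: 00101000000
        00101011100
-       00010100000
-------------------
        00010111100

Method 2 - Add two's complement:
Two's complement of 00010100000: invert → 11101011111, add 1 → 11101100000
  00101011100
+ 11101100000
-------------
 100010111100  (end carry out of the top bit = 1)
Discarding the end carry: 00010111100
Decimal check:
  00101011100 = 256 + 64 + 16 + 8 + 4 = 348
  00010100000 = 128 + 32 = 160
  348 - 160 = 188, and 00010111100 = 128 + 32 + 16 + 8 + 4 = 188 ✓



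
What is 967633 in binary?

Using repeated division by 2:
967633 ÷ 2 = 483816 remainder 1
483816 ÷ 2 = 241908 remainder 0
241908 ÷ 2 = 120954 remainder 0
120954 ÷ 2 = 60477 remainder 0
60477 ÷ 2 = 30238 remainder 1
30238 ÷ 2 = 15119 remainder 0
15119 ÷ 2 = 7559 remainder 1
7559 ÷ 2 = 3779 remainder 1
3779 ÷ 2 = 1889 remainder 1
1889 ÷ 2 = 944 remainder 1
944 ÷ 2 = 472 remainder 0
472 ÷ 2 = 236 remainder 0
236 ÷ 2 = 118 remainder 0
118 ÷ 2 = 59 remainder 0
59 ÷ 2 = 29 remainder 1
29 ÷ 2 = 14 remainder 1
14 ÷ 2 = 7 remainder 0
7 ÷ 2 = 3 remainder 1
3 ÷ 2 = 1 remainder 1
1 ÷ 2 = 0 remainder 1
Reading remainders bottom to top: 11101100001111010001



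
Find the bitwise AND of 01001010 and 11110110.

AND: 1 only when both bits are 1
  01001010
& 11110110
----------
  01000010
Decimal: 74 & 246 = 66



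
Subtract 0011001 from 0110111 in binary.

Method 1 - Direct subtraction (column by column from the right: bit − bit − borrow-in; if negative, add 2 and borrow 1 from the next column):
borrow: 0110000
        0110111
-       0011001
---------------
        0011110

Method 2 - Add two's complement:
Two's complement of 0011001: invert → 1100110, add 1 → 1100111
  0110111
+ 1100111
---------
 10011110  (end carry out of the top bit = 1)
Discarding the end carry: 0011110
Decimal check:
  0110111 = 32 + 16 + 4 + 2 + 1 = 55
  0011001 = 16 + 8 + 1 = 25
  55 - 25 = 30, and 0011110 = 16 + 8 + 4 + 2 = 30 ✓



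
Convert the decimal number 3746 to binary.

Using repeated division by 2:
3746 ÷ 2 = 1873 remainder 0
1873 ÷ 2 = 936 remainder 1
936 ÷ 2 = 468 remainder 0
468 ÷ 2 = 234 remainder 0
234 ÷ 2 = 117 remainder 0
117 ÷ 2 = 58 remainder 1
58 ÷ 2 = 29 remainder 0
29 ÷ 2 = 14 remainder 1
14 ÷ 2 = 7 remainder 0
7 ÷ 2 = 3 remainder 1
3 ÷ 2 = 1 remainder 1
1 ÷ 2 = 0 remainder 1
Reading remainders bottom to top: 111010100010



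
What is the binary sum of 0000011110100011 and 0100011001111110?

Add column by column from the right: bit + bit + carry-in; write the sum mod 2, carry 1 when the sum is 2 or 3.
carry:  0000111111111100
        0000011110100011
+       0100011001111110
------------------------
       00100111000100001
(the carry out of the leftmost column, 0, becomes the leading bit)
Decimal check:
  0000011110100011 = 1024 + 512 + 256 + 128 + 32 + 2 + 1 = 1955
  0100011001111110 = 16384 + 1024 + 512 + 64 + 32 + 16 + 8 + 4 + 2 = 18046
  1955 + 18046 = 20001, and 00100111000100001 = 16384 + 2048 + 1024 + 512 + 32 + 1 = 20001 ✓



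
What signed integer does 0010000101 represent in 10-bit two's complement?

Binary: 0010000101
Sign bit: 0 (non-negative)
Read directly as an unsigned value:
0010000101 = 128 + 4 + 1 = 133
Value: 133



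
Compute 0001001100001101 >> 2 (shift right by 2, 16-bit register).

Original: 0001001100001101 (decimal 4877)
Shift right by 2 positions
Drop the 2 low bits; fill with zeros on the left
Result: 0000010011000011 (decimal 1219)
Equivalent: 4877 >> 2 = 4877 ÷ 2^2 = 1219



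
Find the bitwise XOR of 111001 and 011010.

XOR: 1 when bits differ
  111001
^ 011010
--------
  100011
Decimal: 57 ^ 26 = 35



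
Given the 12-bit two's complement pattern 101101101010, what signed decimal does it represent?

Binary: 101101101010
Sign bit: 1 (negative)
Invert: 010010010101
Add 1:  010010010110
Magnitude: 010010010110 = 1024 + 128 + 16 + 4 + 2 = 1174
Value: -1174



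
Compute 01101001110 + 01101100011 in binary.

Add column by column from the right: bit + bit + carry-in; write the sum mod 2, carry 1 when the sum is 2 or 3.
carry:  11010011100
        01101001110
+       01101100011
-------------------
       011010110001
(the carry out of the leftmost column, 0, becomes the leading bit)
Decimal check:
  01101001110 = 512 + 256 + 64 + 8 + 4 + 2 = 846
  01101100011 = 512 + 256 + 64 + 32 + 2 + 1 = 867
  846 + 867 = 1713, and 011010110001 = 1024 + 512 + 128 + 32 + 16 + 1 = 1713 ✓



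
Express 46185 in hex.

Using repeated division by 16 (digits 10–15 are A–F):
46185 ÷ 16 = 2886 remainder 9
2886 ÷ 16 = 180 remainder 6
180 ÷ 16 = 11 remainder 4
11 ÷ 16 = 0 remainder 11 (B)
Reading remainders bottom to top: B469



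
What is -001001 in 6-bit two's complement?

Original: 001001
Step 1 - Invert all bits: 110110
Step 2 - Add 1: 110111
Verification: 001001 + 110111 = 1000000; discarding the end carry (carry out of the top bit) leaves the 6-bit value 000000, as required for x + (-x)



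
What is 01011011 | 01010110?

OR: 1 when either bit is 1
  01011011
| 01010110
----------
  01011111
Decimal: 91 | 86 = 95



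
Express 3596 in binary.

Using repeated division by 2:
3596 ÷ 2 = 1798 remainder 0
1798 ÷ 2 = 899 remainder 0
899 ÷ 2 = 449 remainder 1
449 ÷ 2 = 224 remainder 1
224 ÷ 2 = 112 remainder 0
112 ÷ 2 = 56 remainder 0
56 ÷ 2 = 28 remainder 0
28 ÷ 2 = 14 remainder 0
14 ÷ 2 = 7 remainder 0
7 ÷ 2 = 3 remainder 1
3 ÷ 2 = 1 remainder 1
1 ÷ 2 = 0 remainder 1
Reading remainders bottom to top: 111000001100



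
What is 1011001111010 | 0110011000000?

OR: 1 when either bit is 1
  1011001111010
| 0110011000000
---------------
  1111011111010
Decimal: 5754 | 3264 = 7930



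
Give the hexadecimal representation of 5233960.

Using repeated division by 16 (digits 10–15 are A–F):
5233960 ÷ 16 = 327122 remainder 8
327122 ÷ 16 = 20445 remainder 2
20445 ÷ 16 = 1277 remainder 13 (D)
1277 ÷ 16 = 79 remainder 13 (D)
79 ÷ 16 = 4 remainder 15 (F)
4 ÷ 16 = 0 remainder 4
Reading remainders bottom to top: 4FDD28



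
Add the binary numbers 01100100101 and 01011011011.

Add column by column from the right: bit + bit + carry-in; write the sum mod 2, carry 1 when the sum is 2 or 3.
carry:  11111111110
        01100100101
+       01011011011
-------------------
       011000000000
(the carry out of the leftmost column, 0, becomes the leading bit)
Decimal check:
  01100100101 = 512 + 256 + 32 + 4 + 1 = 805
  01011011011 = 512 + 128 + 64 + 16 + 8 + 2 + 1 = 731
  805 + 731 = 1536, and 011000000000 = 1024 + 512 = 1536 ✓



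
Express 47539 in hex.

Using repeated division by 16 (digits 10–15 are A–F):
47539 ÷ 16 = 2971 remainder 3
2971 ÷ 16 = 185 remainder 11 (B)
185 ÷ 16 = 11 remainder 9
11 ÷ 16 = 0 remainder 11 (B)
Reading remainders bottom to top: B9B3



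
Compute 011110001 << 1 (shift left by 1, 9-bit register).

Original: 011110001 (decimal 241)
Shift left by 1 position
Append 1 zero on the right
Result: 111100010 (decimal 482)
Equivalent: 241 << 1 = 241 × 2^1 = 482



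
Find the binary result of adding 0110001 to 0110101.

Add column by column from the right: bit + bit + carry-in; write the sum mod 2, carry 1 when the sum is 2 or 3.
carry:  1100010
        0110001
+       0110101
---------------
       01100110
(the carry out of the leftmost column, 0, becomes the leading bit)
Decimal check:
  0110001 = 32 + 16 + 1 = 49
  0110101 = 32 + 16 + 4 + 1 = 53
  49 + 53 = 102, and 01100110 = 64 + 32 + 4 + 2 = 102 ✓



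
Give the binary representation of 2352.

Using repeated division by 2:
2352 ÷ 2 = 1176 remainder 0
1176 ÷ 2 = 588 remainder 0
588 ÷ 2 = 294 remainder 0
294 ÷ 2 = 147 remainder 0
147 ÷ 2 = 73 remainder 1
73 ÷ 2 = 36 remainder 1
36 ÷ 2 = 18 remainder 0
18 ÷ 2 = 9 remainder 0
9 ÷ 2 = 4 remainder 1
4 ÷ 2 = 2 remainder 0
2 ÷ 2 = 1 remainder 0
1 ÷ 2 = 0 remainder 1
Reading remainders bottom to top: 100100110000



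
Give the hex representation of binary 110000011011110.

Group into 4-bit nibbles from right:
  0110 = 6
  0000 = 0
  1101 = D
  1110 = E
Result: 60DE



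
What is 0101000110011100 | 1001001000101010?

OR: 1 when either bit is 1
  0101000110011100
| 1001001000101010
------------------
  1101001110111110
Decimal: 20892 | 37418 = 54206



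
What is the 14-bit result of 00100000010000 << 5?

Original: 00100000010000 (decimal 2064)
Shift left by 5 positions
Append 5 zeros on the right and drop the 5 high bits that overflow the 14-bit width
Result: 00001000000000 (decimal 512)
Equivalent: 2064 << 5 = 2064 × 2^5 = 66048, truncated to 14 bits = 512



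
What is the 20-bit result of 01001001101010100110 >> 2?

Original: 01001001101010100110 (decimal 301734)
Shift right by 2 positions
Drop the 2 low bits; fill with zeros on the left
Result: 00010010011010101001 (decimal 75433)
Equivalent: 301734 >> 2 = 301734 ÷ 2^2 = 75433



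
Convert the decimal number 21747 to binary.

Using repeated division by 2:
21747 ÷ 2 = 10873 remainder 1
10873 ÷ 2 = 5436 remainder 1
5436 ÷ 2 = 2718 remainder 0
2718 ÷ 2 = 1359 remainder 0
1359 ÷ 2 = 679 remainder 1
679 ÷ 2 = 339 remainder 1
339 ÷ 2 = 169 remainder 1
169 ÷ 2 = 84 remainder 1
84 ÷ 2 = 42 remainder 0
42 ÷ 2 = 21 remainder 0
21 ÷ 2 = 10 remainder 1
10 ÷ 2 = 5 remainder 0
5 ÷ 2 = 2 remainder 1
2 ÷ 2 = 1 remainder 0
1 ÷ 2 = 0 remainder 1
Reading remainders bottom to top: 101010011110011



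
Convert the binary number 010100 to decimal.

Sum of powers of 2 for each 1-bit:
2^2 + 2^4
= 4 + 16
= 20



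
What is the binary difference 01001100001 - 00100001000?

Method 1 - Direct subtraction (column by column from the right: bit − bit − borrow-in; if negative, add 2 and borrow 1 from the next column):
borrow: 01000110000
        01001100001
-       00100001000
-------------------
        00101011001

Method 2 - Add two's complement:
Two's complement of 00100001000: invert → 11011110111, add 1 → 11011111000
  01001100001
+ 11011111000
-------------
 100101011001  (end carry out of the top bit = 1)
Discarding the end carry: 00101011001
Decimal check:
  01001100001 = 512 + 64 + 32 + 1 = 609
  00100001000 = 256 + 8 = 264
  609 - 264 = 345, and 00101011001 = 256 + 64 + 16 + 8 + 1 = 345 ✓



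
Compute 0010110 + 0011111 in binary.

Add column by column from the right: bit + bit + carry-in; write the sum mod 2, carry 1 when the sum is 2 or 3.
carry:  0111100
        0010110
+       0011111
---------------
       00110101
(the carry out of the leftmost column, 0, becomes the leading bit)
Decimal check:
  0010110 = 16 + 4 + 2 = 22
  0011111 = 16 + 8 + 4 + 2 + 1 = 31
  22 + 31 = 53, and 00110101 = 32 + 16 + 4 + 1 = 53 ✓



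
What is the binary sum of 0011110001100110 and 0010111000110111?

Add column by column from the right: bit + bit + carry-in; write the sum mod 2, carry 1 when the sum is 2 or 3.
carry:  0111100011001100
        0011110001100110
+       0010111000110111
------------------------
       00110101010011101
(the carry out of the leftmost column, 0, becomes the leading bit)
Decimal check:
  0011110001100110 = 8192 + 4096 + 2048 + 1024 + 64 + 32 + 4 + 2 = 15462
  0010111000110111 = 8192 + 2048 + 1024 + 512 + 32 + 16 + 4 + 2 + 1 = 11831
  15462 + 11831 = 27293, and 00110101010011101 = 16384 + 8192 + 2048 + 512 + 128 + 16 + 8 + 4 + 1 = 27293 ✓



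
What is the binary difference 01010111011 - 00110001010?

Method 1 - Direct subtraction (column by column from the right: bit − bit − borrow-in; if negative, add 2 and borrow 1 from the next column):
borrow: 01000000000
        01010111011
-       00110001010
-------------------
        00100110001

Method 2 - Add two's complement:
Two's complement of 00110001010: invert → 11001110101, add 1 → 11001110110
  01010111011
+ 11001110110
-------------
 100100110001  (end carry out of the top bit = 1)
Discarding the end carry: 00100110001
Decimal check:
  01010111011 = 512 + 128 + 32 + 16 + 8 + 2 + 1 = 699
  00110001010 = 256 + 128 + 8 + 2 = 394
  699 - 394 = 305, and 00100110001 = 256 + 32 + 16 + 1 = 305 ✓



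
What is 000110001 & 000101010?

AND: 1 only when both bits are 1
  000110001
& 000101010
-----------
  000100000
Decimal: 49 & 42 = 32



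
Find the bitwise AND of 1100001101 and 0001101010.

AND: 1 only when both bits are 1
  1100001101
& 0001101010
------------
  0000001000
Decimal: 781 & 106 = 8



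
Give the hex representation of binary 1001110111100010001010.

Group into 4-bit nibbles from right:
  0010 = 2
  0111 = 7
  0111 = 7
  1000 = 8
  1000 = 8
  1010 = A
Result: 27788A



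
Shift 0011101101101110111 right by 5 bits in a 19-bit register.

Original: 0011101101101110111 (decimal 121719)
Shift right by 5 positions
Drop the 5 low bits; fill with zeros on the left
Result: 0000000111011011011 (decimal 3803)
Equivalent: 121719 >> 5 = 121719 ÷ 2^5 = 3803



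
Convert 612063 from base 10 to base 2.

Using repeated division by 2:
612063 ÷ 2 = 306031 remainder 1
306031 ÷ 2 = 153015 remainder 1
153015 ÷ 2 = 76507 remainder 1
76507 ÷ 2 = 38253 remainder 1
38253 ÷ 2 = 19126 remainder 1
19126 ÷ 2 = 9563 remainder 0
9563 ÷ 2 = 4781 remainder 1
4781 ÷ 2 = 2390 remainder 1
2390 ÷ 2 = 1195 remainder 0
1195 ÷ 2 = 597 remainder 1
597 ÷ 2 = 298 remainder 1
298 ÷ 2 = 149 remainder 0
149 ÷ 2 = 74 remainder 1
74 ÷ 2 = 37 remainder 0
37 ÷ 2 = 18 remainder 1
18 ÷ 2 = 9 remainder 0
9 ÷ 2 = 4 remainder 1
4 ÷ 2 = 2 remainder 0
2 ÷ 2 = 1 remainder 0
1 ÷ 2 = 0 remainder 1
Reading remainders bottom to top: 10010101011011011111



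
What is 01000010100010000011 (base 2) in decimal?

Sum of powers of 2 for each 1-bit:
2^0 + 2^1 + 2^7 + 2^11 + 2^13 + 2^18
= 1 + 2 + 128 + 2048 + 8192 + 262144
= 272515



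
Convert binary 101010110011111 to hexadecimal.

Group into 4-bit nibbles from right:
  0101 = 5
  0101 = 5
  1001 = 9
  1111 = F
Result: 559F



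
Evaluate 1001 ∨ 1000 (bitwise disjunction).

OR: 1 when either bit is 1
  1001
| 1000
------
  1001
Decimal: 9 | 8 = 9



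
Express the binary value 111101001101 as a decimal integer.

Sum of powers of 2 for each 1-bit:
2^0 + 2^2 + 2^3 + 2^6 + 2^8 + 2^9 + 2^10 + 2^11
= 1 + 4 + 8 + 64 + 256 + 512 + 1024 + 2048
= 3917



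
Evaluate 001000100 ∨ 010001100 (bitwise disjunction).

OR: 1 when either bit is 1
  001000100
| 010001100
-----------
  011001100
Decimal: 68 | 140 = 204



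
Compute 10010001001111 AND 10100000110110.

AND: 1 only when both bits are 1
  10010001001111
& 10100000110110
----------------
  10000000000110
Decimal: 9295 & 10294 = 8198



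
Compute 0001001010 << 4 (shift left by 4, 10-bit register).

Original: 0001001010 (decimal 74)
Shift left by 4 positions
Append 4 zeros on the right and drop the 4 high bits that overflow the 10-bit width
Result: 0010100000 (decimal 160)
Equivalent: 74 << 4 = 74 × 2^4 = 1184, truncated to 10 bits = 160



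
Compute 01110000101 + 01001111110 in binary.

Add column by column from the right: bit + bit + carry-in; write the sum mod 2, carry 1 when the sum is 2 or 3.
carry:  11111111000
        01110000101
+       01001111110
-------------------
       011000000011
(the carry out of the leftmost column, 0, becomes the leading bit)
Decimal check:
  01110000101 = 512 + 256 + 128 + 4 + 1 = 901
  01001111110 = 512 + 64 + 32 + 16 + 8 + 4 + 2 = 638
  901 + 638 = 1539, and 011000000011 = 1024 + 512 + 2 + 1 = 1539 ✓



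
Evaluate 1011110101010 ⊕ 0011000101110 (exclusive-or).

XOR: 1 when bits differ
  1011110101010
^ 0011000101110
---------------
  1000110000100
Decimal: 6058 ^ 1582 = 4484



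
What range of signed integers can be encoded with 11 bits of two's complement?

For 11-bit two's complement:
Minimum: -2^10 = -1024
Maximum: 2^10 - 1 = 1023



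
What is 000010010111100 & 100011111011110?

AND: 1 only when both bits are 1
  000010010111100
& 100011111011110
-----------------
  000010010011100
Decimal: 1212 & 18398 = 1180



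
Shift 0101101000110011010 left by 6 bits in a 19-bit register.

Original: 0101101000110011010 (decimal 184730)
Shift left by 6 positions
Append 6 zeros on the right and drop the 6 high bits that overflow the 19-bit width
Result: 1000110011010000000 (decimal 288384)
Equivalent: 184730 << 6 = 184730 × 2^6 = 11822720, truncated to 19 bits = 288384



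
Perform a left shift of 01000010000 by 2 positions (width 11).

Original: 01000010000 (decimal 528)
Shift left by 2 positions
Append 2 zeros on the right and drop the 2 high bits that overflow the 11-bit width
Result: 00001000000 (decimal 64)
Equivalent: 528 << 2 = 528 × 2^2 = 2112, truncated to 11 bits = 64



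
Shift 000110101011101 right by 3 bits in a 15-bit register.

Original: 000110101011101 (decimal 3421)
Shift right by 3 positions
Drop the 3 low bits; fill with zeros on the left
Result: 000000110101011 (decimal 427)
Equivalent: 3421 >> 3 = 3421 ÷ 2^3 = 427



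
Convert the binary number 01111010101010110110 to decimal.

Sum of powers of 2 for each 1-bit:
2^1 + 2^2 + 2^4 + 2^5 + 2^7 + 2^9 + 2^11 + 2^13 + 2^15 + 2^16 + 2^17 + 2^18
= 2 + 4 + 16 + 32 + 128 + 512 + 2048 + 8192 + 32768 + 65536 + 131072 + 262144
= 502454



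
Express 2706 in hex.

Using repeated division by 16 (digits 10–15 are A–F):
2706 ÷ 16 = 169 remainder 2
169 ÷ 16 = 10 remainder 9
10 ÷ 16 = 0 remainder 10 (A)
Reading remainders bottom to top: A92



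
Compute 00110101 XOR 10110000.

XOR: 1 when bits differ
  00110101
^ 10110000
----------
  10000101
Decimal: 53 ^ 176 = 133



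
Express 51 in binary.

Using repeated division by 2:
51 ÷ 2 = 25 remainder 1
25 ÷ 2 = 12 remainder 1
12 ÷ 2 = 6 remainder 0
6 ÷ 2 = 3 remainder 0
3 ÷ 2 = 1 remainder 1
1 ÷ 2 = 0 remainder 1
Reading remainders bottom to top: 110011



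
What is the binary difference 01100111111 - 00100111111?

Method 1 - Direct subtraction (column by column from the right: bit − bit − borrow-in; if negative, add 2 and borrow 1 from the next column):
borrow: 00000000000
        01100111111
-       00100111111
-------------------
        01000000000

Method 2 - Add two's complement:
Two's complement of 00100111111: invert → 11011000000, add 1 → 11011000001
  01100111111
+ 11011000001
-------------
 101000000000  (end carry out of the top bit = 1)
Discarding the end carry: 01000000000
Decimal check:
  01100111111 = 512 + 256 + 32 + 16 + 8 + 4 + 2 + 1 = 831
  00100111111 = 256 + 32 + 16 + 8 + 4 + 2 + 1 = 319
  831 - 319 = 512, and 01000000000 = 512 ✓



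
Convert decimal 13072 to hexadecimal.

Using repeated division by 16 (digits 10–15 are A–F):
13072 ÷ 16 = 817 remainder 0
817 ÷ 16 = 51 remainder 1
51 ÷ 16 = 3 remainder 3
3 ÷ 16 = 0 remainder 3
Reading remainders bottom to top: 3310



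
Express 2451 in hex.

Using repeated division by 16 (digits 10–15 are A–F):
2451 ÷ 16 = 153 remainder 3
153 ÷ 16 = 9 remainder 9
9 ÷ 16 = 0 remainder 9
Reading remainders bottom to top: 993



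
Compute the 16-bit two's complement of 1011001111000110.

Original (sign bit 1, negative): 1011001111000110
Step 1 - Invert all bits: 0100110000111001
Step 2 - Add 1: 0100110000111010
Verification: 1011001111000110 + 0100110000111010 = 10000000000000000; discarding the end carry (carry out of the top bit) leaves the 16-bit value 0000000000000000, as required for x + (-x)



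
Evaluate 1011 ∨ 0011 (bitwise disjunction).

OR: 1 when either bit is 1
  1011
| 0011
------
  1011
Decimal: 11 | 3 = 11



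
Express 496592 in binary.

Using repeated division by 2:
496592 ÷ 2 = 248296 remainder 0
248296 ÷ 2 = 124148 remainder 0
124148 ÷ 2 = 62074 remainder 0
62074 ÷ 2 = 31037 remainder 0
31037 ÷ 2 = 15518 remainder 1
15518 ÷ 2 = 7759 remainder 0
7759 ÷ 2 = 3879 remainder 1
3879 ÷ 2 = 1939 remainder 1
1939 ÷ 2 = 969 remainder 1
969 ÷ 2 = 484 remainder 1
484 ÷ 2 = 242 remainder 0
242 ÷ 2 = 121 remainder 0
121 ÷ 2 = 60 remainder 1
60 ÷ 2 = 30 remainder 0
30 ÷ 2 = 15 remainder 0
15 ÷ 2 = 7 remainder 1
7 ÷ 2 = 3 remainder 1
3 ÷ 2 = 1 remainder 1
1 ÷ 2 = 0 remainder 1
Reading remainders bottom to top: 1111001001111010000



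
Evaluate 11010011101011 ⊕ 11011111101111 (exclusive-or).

XOR: 1 when bits differ
  11010011101011
^ 11011111101111
----------------
  00001100000100
Decimal: 13547 ^ 14319 = 772



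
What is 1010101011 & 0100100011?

AND: 1 only when both bits are 1
  1010101011
& 0100100011
------------
  0000100011
Decimal: 683 & 291 = 35



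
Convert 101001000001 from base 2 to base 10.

Sum of powers of 2 for each 1-bit:
2^0 + 2^6 + 2^9 + 2^11
= 1 + 64 + 512 + 2048
= 2625



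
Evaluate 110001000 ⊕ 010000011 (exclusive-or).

XOR: 1 when bits differ
  110001000
^ 010000011
-----------
  100001011
Decimal: 392 ^ 131 = 267



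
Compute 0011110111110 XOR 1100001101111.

XOR: 1 when bits differ
  0011110111110
^ 1100001101111
---------------
  1111111010001
Decimal: 1982 ^ 6255 = 8145



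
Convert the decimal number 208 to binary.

Using repeated division by 2:
208 ÷ 2 = 104 remainder 0
104 ÷ 2 = 52 remainder 0
52 ÷ 2 = 26 remainder 0
26 ÷ 2 = 13 remainder 0
13 ÷ 2 = 6 remainder 1
6 ÷ 2 = 3 remainder 0
3 ÷ 2 = 1 remainder 1
1 ÷ 2 = 0 remainder 1
Reading remainders bottom to top: 11010000



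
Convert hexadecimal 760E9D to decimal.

Expand by place value (powers of 16):
Digit values: E = 14, D = 13
760E9D = 7 × 16^5 + 6 × 16^4 + 0 × 16^3 + 14 × 16^2 + 9 × 16^1 + 13 × 16^0
= 7 × 1048576 + 6 × 65536 + 0 × 4096 + 14 × 256 + 9 × 16 + 13 × 1
= 7340032 + 393216 + 0 + 3584 + 144 + 13
= 7736989



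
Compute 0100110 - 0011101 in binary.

Method 1 - Direct subtraction (column by column from the right: bit − bit − borrow-in; if negative, add 2 and borrow 1 from the next column):
borrow: 0110010
        0100110
-       0011101
---------------
        0001001

Method 2 - Add two's complement:
Two's complement of 0011101: invert → 1100010, add 1 → 1100011
  0100110
+ 1100011
---------
 10001001  (end carry out of the top bit = 1)
Discarding the end carry: 0001001
Decimal check:
  0100110 = 32 + 4 + 2 = 38
  0011101 = 16 + 8 + 4 + 1 = 29
  38 - 29 = 9, and 0001001 = 8 + 1 = 9 ✓



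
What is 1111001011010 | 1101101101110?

OR: 1 when either bit is 1
  1111001011010
| 1101101101110
---------------
  1111101111110
Decimal: 7770 | 7022 = 8062



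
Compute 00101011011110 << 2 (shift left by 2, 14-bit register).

Original: 00101011011110 (decimal 2782)
Shift left by 2 positions
Append 2 zeros on the right
Result: 10101101111000 (decimal 11128)
Equivalent: 2782 << 2 = 2782 × 2^2 = 11128



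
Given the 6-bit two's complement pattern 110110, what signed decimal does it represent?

Binary: 110110
Sign bit: 1 (negative)
Invert: 001001
Add 1:  001010
Magnitude: 001010 = 8 + 2 = 10
Value: -10

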